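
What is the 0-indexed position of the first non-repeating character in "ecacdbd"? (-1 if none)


Input: ecacdbd
Character frequencies:
  'a': 1
  'b': 1
  'c': 2
  'd': 2
  'e': 1
Scanning left to right for freq == 1:
  Position 0 ('e'): unique! => answer = 0

0


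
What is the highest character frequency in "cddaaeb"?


Input: cddaaeb
Character counts:
  'a': 2
  'b': 1
  'c': 1
  'd': 2
  'e': 1
Maximum frequency: 2

2


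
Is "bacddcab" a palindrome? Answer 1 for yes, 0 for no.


Input: bacddcab
Reversed: bacddcab
  Compare pos 0 ('b') with pos 7 ('b'): match
  Compare pos 1 ('a') with pos 6 ('a'): match
  Compare pos 2 ('c') with pos 5 ('c'): match
  Compare pos 3 ('d') with pos 4 ('d'): match
Result: palindrome

1


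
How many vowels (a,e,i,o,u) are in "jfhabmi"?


Input: jfhabmi
Checking each character:
  'j' at position 0: consonant
  'f' at position 1: consonant
  'h' at position 2: consonant
  'a' at position 3: vowel (running total: 1)
  'b' at position 4: consonant
  'm' at position 5: consonant
  'i' at position 6: vowel (running total: 2)
Total vowels: 2

2


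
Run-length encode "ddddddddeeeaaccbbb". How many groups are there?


Input: ddddddddeeeaaccbbb
Scanning for consecutive runs:
  Group 1: 'd' x 8 (positions 0-7)
  Group 2: 'e' x 3 (positions 8-10)
  Group 3: 'a' x 2 (positions 11-12)
  Group 4: 'c' x 2 (positions 13-14)
  Group 5: 'b' x 3 (positions 15-17)
Total groups: 5

5


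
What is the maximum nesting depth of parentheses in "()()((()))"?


Input: "()()((()))"
Tracking depth:
  Position 0 '(': depth becomes 1
  Position 1 ')': depth becomes 0
  Position 2 '(': depth becomes 1
  Position 3 ')': depth becomes 0
  Position 4 '(': depth becomes 1
  Position 5 '(': depth becomes 2
  Position 6 '(': depth becomes 3
  Position 7 ')': depth becomes 2
  Position 8 ')': depth becomes 1
  Position 9 ')': depth becomes 0
Maximum depth reached: 3

3


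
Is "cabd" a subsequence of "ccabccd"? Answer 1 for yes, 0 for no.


Check if "cabd" is a subsequence of "ccabccd"
Greedy scan:
  Position 0 ('c'): matches sub[0] = 'c'
  Position 1 ('c'): no match needed
  Position 2 ('a'): matches sub[1] = 'a'
  Position 3 ('b'): matches sub[2] = 'b'
  Position 4 ('c'): no match needed
  Position 5 ('c'): no match needed
  Position 6 ('d'): matches sub[3] = 'd'
All 4 characters matched => is a subsequence

1


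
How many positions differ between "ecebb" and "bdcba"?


Comparing "ecebb" and "bdcba" position by position:
  Position 0: 'e' vs 'b' => DIFFER
  Position 1: 'c' vs 'd' => DIFFER
  Position 2: 'e' vs 'c' => DIFFER
  Position 3: 'b' vs 'b' => same
  Position 4: 'b' vs 'a' => DIFFER
Positions that differ: 4

4


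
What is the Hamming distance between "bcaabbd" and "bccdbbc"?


Comparing "bcaabbd" and "bccdbbc" position by position:
  Position 0: 'b' vs 'b' => same
  Position 1: 'c' vs 'c' => same
  Position 2: 'a' vs 'c' => differ
  Position 3: 'a' vs 'd' => differ
  Position 4: 'b' vs 'b' => same
  Position 5: 'b' vs 'b' => same
  Position 6: 'd' vs 'c' => differ
Total differences (Hamming distance): 3

3


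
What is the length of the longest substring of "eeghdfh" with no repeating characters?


Input: "eeghdfh"
Sliding window (track last position of each char):
  Position 0 ('e'): window [0,0] length 1 -- new best
  Position 1 ('e'): repeat (last at 0), move window start to 1
  Position 1 ('e'): window [1,1] length 1
  Position 2 ('g'): window [1,2] length 2 -- new best
  Position 3 ('h'): window [1,3] length 3 -- new best
  Position 4 ('d'): window [1,4] length 4 -- new best
  Position 5 ('f'): window [1,5] length 5 -- new best
  Position 6 ('h'): repeat (last at 3), move window start to 4
  Position 6 ('h'): window [4,6] length 3
Longest substring with no repeats: "eghdf" with length 5

5


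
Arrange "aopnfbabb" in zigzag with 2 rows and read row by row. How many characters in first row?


Zigzag "aopnfbabb" into 2 rows:
Placing characters:
  'a' => row 0
  'o' => row 1
  'p' => row 0
  'n' => row 1
  'f' => row 0
  'b' => row 1
  'a' => row 0
  'b' => row 1
  'b' => row 0
Rows:
  Row 0: "apfab"
  Row 1: "onbb"
First row length: 5

5


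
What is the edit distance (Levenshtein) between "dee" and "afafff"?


Computing edit distance: "dee" -> "afafff"
DP table:
           a    f    a    f    f    f
      0    1    2    3    4    5    6
  d   1    1    2    3    4    5    6
  e   2    2    2    3    4    5    6
  e   3    3    3    3    4    5    6
Edit distance = dp[3][6] = 6

6


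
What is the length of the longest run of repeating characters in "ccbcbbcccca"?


Input: "ccbcbbcccca"
Scanning for longest run:
  Position 1 ('c'): continues run of 'c', length=2
  Position 2 ('b'): new char, reset run to 1
  Position 3 ('c'): new char, reset run to 1
  Position 4 ('b'): new char, reset run to 1
  Position 5 ('b'): continues run of 'b', length=2
  Position 6 ('c'): new char, reset run to 1
  Position 7 ('c'): continues run of 'c', length=2
  Position 8 ('c'): continues run of 'c', length=3
  Position 9 ('c'): continues run of 'c', length=4
  Position 10 ('a'): new char, reset run to 1
Longest run: 'c' with length 4

4


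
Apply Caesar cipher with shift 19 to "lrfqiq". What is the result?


Caesar cipher: shift "lrfqiq" by 19
  'l' (pos 11) + 19 = pos 4 = 'e'
  'r' (pos 17) + 19 = pos 10 = 'k'
  'f' (pos 5) + 19 = pos 24 = 'y'
  'q' (pos 16) + 19 = pos 9 = 'j'
  'i' (pos 8) + 19 = pos 1 = 'b'
  'q' (pos 16) + 19 = pos 9 = 'j'
Result: ekyjbj

ekyjbj


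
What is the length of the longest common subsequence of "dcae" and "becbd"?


LCS of "dcae" and "becbd"
DP table:
           b    e    c    b    d
      0    0    0    0    0    0
  d   0    0    0    0    0    1
  c   0    0    0    1    1    1
  a   0    0    0    1    1    1
  e   0    0    1    1    1    1
LCS length = dp[4][5] = 1

1


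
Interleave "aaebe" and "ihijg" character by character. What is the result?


Interleaving "aaebe" and "ihijg":
  Position 0: 'a' from first, 'i' from second => "ai"
  Position 1: 'a' from first, 'h' from second => "ah"
  Position 2: 'e' from first, 'i' from second => "ei"
  Position 3: 'b' from first, 'j' from second => "bj"
  Position 4: 'e' from first, 'g' from second => "eg"
Result: aiaheibjeg

aiaheibjeg


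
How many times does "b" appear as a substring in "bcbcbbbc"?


Searching for "b" in "bcbcbbbc"
Scanning each position:
  Position 0: "b" => MATCH
  Position 1: "c" => no
  Position 2: "b" => MATCH
  Position 3: "c" => no
  Position 4: "b" => MATCH
  Position 5: "b" => MATCH
  Position 6: "b" => MATCH
  Position 7: "c" => no
Total occurrences: 5

5


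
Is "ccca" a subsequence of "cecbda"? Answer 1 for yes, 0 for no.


Check if "ccca" is a subsequence of "cecbda"
Greedy scan:
  Position 0 ('c'): matches sub[0] = 'c'
  Position 1 ('e'): no match needed
  Position 2 ('c'): matches sub[1] = 'c'
  Position 3 ('b'): no match needed
  Position 4 ('d'): no match needed
  Position 5 ('a'): no match needed
Only matched 2/4 characters => not a subsequence

0


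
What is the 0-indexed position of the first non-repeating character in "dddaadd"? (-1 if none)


Input: dddaadd
Character frequencies:
  'a': 2
  'd': 5
Scanning left to right for freq == 1:
  Position 0 ('d'): freq=5, skip
  Position 1 ('d'): freq=5, skip
  Position 2 ('d'): freq=5, skip
  Position 3 ('a'): freq=2, skip
  Position 4 ('a'): freq=2, skip
  Position 5 ('d'): freq=5, skip
  Position 6 ('d'): freq=5, skip
  No unique character found => answer = -1

-1


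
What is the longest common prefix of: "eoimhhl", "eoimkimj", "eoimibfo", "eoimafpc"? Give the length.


Words: eoimhhl, eoimkimj, eoimibfo, eoimafpc
  Position 0: all 'e' => match
  Position 1: all 'o' => match
  Position 2: all 'i' => match
  Position 3: all 'm' => match
  Position 4: ('h', 'k', 'i', 'a') => mismatch, stop
LCP = "eoim" (length 4)

4


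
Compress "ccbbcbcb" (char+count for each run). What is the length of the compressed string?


Input: ccbbcbcb
Runs:
  'c' x 2 => "c2"
  'b' x 2 => "b2"
  'c' x 1 => "c1"
  'b' x 1 => "b1"
  'c' x 1 => "c1"
  'b' x 1 => "b1"
Compressed: "c2b2c1b1c1b1"
Compressed length: 12

12


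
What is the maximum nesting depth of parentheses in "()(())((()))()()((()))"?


Input: "()(())((()))()()((()))"
Tracking depth:
  Position 0 '(': depth becomes 1
  Position 1 ')': depth becomes 0
  Position 2 '(': depth becomes 1
  Position 3 '(': depth becomes 2
  Position 4 ')': depth becomes 1
  Position 5 ')': depth becomes 0
  Position 6 '(': depth becomes 1
  Position 7 '(': depth becomes 2
  Position 8 '(': depth becomes 3
  Position 9 ')': depth becomes 2
  Position 10 ')': depth becomes 1
  Position 11 ')': depth becomes 0
  Position 12 '(': depth becomes 1
  Position 13 ')': depth becomes 0
  Position 14 '(': depth becomes 1
  Position 15 ')': depth becomes 0
  Position 16 '(': depth becomes 1
  Position 17 '(': depth becomes 2
  Position 18 '(': depth becomes 3
  Position 19 ')': depth becomes 2
  Position 20 ')': depth becomes 1
  Position 21 ')': depth becomes 0
Maximum depth reached: 3

3


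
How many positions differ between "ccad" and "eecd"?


Comparing "ccad" and "eecd" position by position:
  Position 0: 'c' vs 'e' => DIFFER
  Position 1: 'c' vs 'e' => DIFFER
  Position 2: 'a' vs 'c' => DIFFER
  Position 3: 'd' vs 'd' => same
Positions that differ: 3

3


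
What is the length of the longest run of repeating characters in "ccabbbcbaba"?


Input: "ccabbbcbaba"
Scanning for longest run:
  Position 1 ('c'): continues run of 'c', length=2
  Position 2 ('a'): new char, reset run to 1
  Position 3 ('b'): new char, reset run to 1
  Position 4 ('b'): continues run of 'b', length=2
  Position 5 ('b'): continues run of 'b', length=3
  Position 6 ('c'): new char, reset run to 1
  Position 7 ('b'): new char, reset run to 1
  Position 8 ('a'): new char, reset run to 1
  Position 9 ('b'): new char, reset run to 1
  Position 10 ('a'): new char, reset run to 1
Longest run: 'b' with length 3

3


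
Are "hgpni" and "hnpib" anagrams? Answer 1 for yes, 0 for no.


Strings: "hgpni", "hnpib"
Sorted first:  ghinp
Sorted second: bhinp
Differ at position 0: 'g' vs 'b' => not anagrams

0


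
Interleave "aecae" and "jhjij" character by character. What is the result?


Interleaving "aecae" and "jhjij":
  Position 0: 'a' from first, 'j' from second => "aj"
  Position 1: 'e' from first, 'h' from second => "eh"
  Position 2: 'c' from first, 'j' from second => "cj"
  Position 3: 'a' from first, 'i' from second => "ai"
  Position 4: 'e' from first, 'j' from second => "ej"
Result: ajehcjaiej

ajehcjaiej


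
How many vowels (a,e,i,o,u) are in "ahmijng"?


Input: ahmijng
Checking each character:
  'a' at position 0: vowel (running total: 1)
  'h' at position 1: consonant
  'm' at position 2: consonant
  'i' at position 3: vowel (running total: 2)
  'j' at position 4: consonant
  'n' at position 5: consonant
  'g' at position 6: consonant
Total vowels: 2

2


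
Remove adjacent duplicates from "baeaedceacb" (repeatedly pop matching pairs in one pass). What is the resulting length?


Input: baeaedceacb
Stack-based adjacent duplicate removal:
  Read 'b': push. Stack: b
  Read 'a': push. Stack: ba
  Read 'e': push. Stack: bae
  Read 'a': push. Stack: baea
  Read 'e': push. Stack: baeae
  Read 'd': push. Stack: baeaed
  Read 'c': push. Stack: baeaedc
  Read 'e': push. Stack: baeaedce
  Read 'a': push. Stack: baeaedcea
  Read 'c': push. Stack: baeaedceac
  Read 'b': push. Stack: baeaedceacb
Final stack: "baeaedceacb" (length 11)

11


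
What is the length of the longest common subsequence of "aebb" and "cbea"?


LCS of "aebb" and "cbea"
DP table:
           c    b    e    a
      0    0    0    0    0
  a   0    0    0    0    1
  e   0    0    0    1    1
  b   0    0    1    1    1
  b   0    0    1    1    1
LCS length = dp[4][4] = 1

1


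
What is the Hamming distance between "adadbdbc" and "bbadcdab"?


Comparing "adadbdbc" and "bbadcdab" position by position:
  Position 0: 'a' vs 'b' => differ
  Position 1: 'd' vs 'b' => differ
  Position 2: 'a' vs 'a' => same
  Position 3: 'd' vs 'd' => same
  Position 4: 'b' vs 'c' => differ
  Position 5: 'd' vs 'd' => same
  Position 6: 'b' vs 'a' => differ
  Position 7: 'c' vs 'b' => differ
Total differences (Hamming distance): 5

5


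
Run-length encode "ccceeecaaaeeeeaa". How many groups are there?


Input: ccceeecaaaeeeeaa
Scanning for consecutive runs:
  Group 1: 'c' x 3 (positions 0-2)
  Group 2: 'e' x 3 (positions 3-5)
  Group 3: 'c' x 1 (positions 6-6)
  Group 4: 'a' x 3 (positions 7-9)
  Group 5: 'e' x 4 (positions 10-13)
  Group 6: 'a' x 2 (positions 14-15)
Total groups: 6

6


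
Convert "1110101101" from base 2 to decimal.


Input: "1110101101" in base 2
Positional expansion:
  Digit '1' (value 1) x 2^9 = 512
  Digit '1' (value 1) x 2^8 = 256
  Digit '1' (value 1) x 2^7 = 128
  Digit '0' (value 0) x 2^6 = 0
  Digit '1' (value 1) x 2^5 = 32
  Digit '0' (value 0) x 2^4 = 0
  Digit '1' (value 1) x 2^3 = 8
  Digit '1' (value 1) x 2^2 = 4
  Digit '0' (value 0) x 2^1 = 0
  Digit '1' (value 1) x 2^0 = 1
Sum = 941

941


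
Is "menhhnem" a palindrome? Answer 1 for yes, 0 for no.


Input: menhhnem
Reversed: menhhnem
  Compare pos 0 ('m') with pos 7 ('m'): match
  Compare pos 1 ('e') with pos 6 ('e'): match
  Compare pos 2 ('n') with pos 5 ('n'): match
  Compare pos 3 ('h') with pos 4 ('h'): match
Result: palindrome

1


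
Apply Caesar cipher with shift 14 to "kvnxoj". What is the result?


Caesar cipher: shift "kvnxoj" by 14
  'k' (pos 10) + 14 = pos 24 = 'y'
  'v' (pos 21) + 14 = pos 9 = 'j'
  'n' (pos 13) + 14 = pos 1 = 'b'
  'x' (pos 23) + 14 = pos 11 = 'l'
  'o' (pos 14) + 14 = pos 2 = 'c'
  'j' (pos 9) + 14 = pos 23 = 'x'
Result: yjblcx

yjblcx


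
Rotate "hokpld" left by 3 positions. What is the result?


Input: "hokpld", rotate left by 3
First 3 characters: "hok"
Remaining characters: "pld"
Concatenate remaining + first: "pld" + "hok" = "pldhok"

pldhok


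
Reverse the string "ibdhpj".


Input: ibdhpj
Reading characters right to left:
  Position 5: 'j'
  Position 4: 'p'
  Position 3: 'h'
  Position 2: 'd'
  Position 1: 'b'
  Position 0: 'i'
Reversed: jphdbi

jphdbi


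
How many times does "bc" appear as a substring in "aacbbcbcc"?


Searching for "bc" in "aacbbcbcc"
Scanning each position:
  Position 0: "aa" => no
  Position 1: "ac" => no
  Position 2: "cb" => no
  Position 3: "bb" => no
  Position 4: "bc" => MATCH
  Position 5: "cb" => no
  Position 6: "bc" => MATCH
  Position 7: "cc" => no
Total occurrences: 2

2


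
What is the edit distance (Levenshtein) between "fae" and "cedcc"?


Computing edit distance: "fae" -> "cedcc"
DP table:
           c    e    d    c    c
      0    1    2    3    4    5
  f   1    1    2    3    4    5
  a   2    2    2    3    4    5
  e   3    3    2    3    4    5
Edit distance = dp[3][5] = 5

5


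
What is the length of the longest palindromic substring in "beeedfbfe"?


Input: "beeedfbfe"
Checking substrings for palindromes:
  [1:4] "eee" (len 3) => palindrome
  [5:8] "fbf" (len 3) => palindrome
  [1:3] "ee" (len 2) => palindrome
  [2:4] "ee" (len 2) => palindrome
Longest palindromic substring: "eee" with length 3

3


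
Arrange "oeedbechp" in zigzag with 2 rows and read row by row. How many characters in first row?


Zigzag "oeedbechp" into 2 rows:
Placing characters:
  'o' => row 0
  'e' => row 1
  'e' => row 0
  'd' => row 1
  'b' => row 0
  'e' => row 1
  'c' => row 0
  'h' => row 1
  'p' => row 0
Rows:
  Row 0: "oebcp"
  Row 1: "edeh"
First row length: 5

5


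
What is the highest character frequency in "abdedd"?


Input: abdedd
Character counts:
  'a': 1
  'b': 1
  'd': 3
  'e': 1
Maximum frequency: 3

3


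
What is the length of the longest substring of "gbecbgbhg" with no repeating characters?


Input: "gbecbgbhg"
Sliding window (track last position of each char):
  Position 0 ('g'): window [0,0] length 1 -- new best
  Position 1 ('b'): window [0,1] length 2 -- new best
  Position 2 ('e'): window [0,2] length 3 -- new best
  Position 3 ('c'): window [0,3] length 4 -- new best
  Position 4 ('b'): repeat (last at 1), move window start to 2
  Position 4 ('b'): window [2,4] length 3
  Position 5 ('g'): window [2,5] length 4
  Position 6 ('b'): repeat (last at 4), move window start to 5
  Position 6 ('b'): window [5,6] length 2
  Position 7 ('h'): window [5,7] length 3
  Position 8 ('g'): repeat (last at 5), move window start to 6
  Position 8 ('g'): window [6,8] length 3
Longest substring with no repeats: "gbec" with length 4

4


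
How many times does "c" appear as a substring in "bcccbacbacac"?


Searching for "c" in "bcccbacbacac"
Scanning each position:
  Position 0: "b" => no
  Position 1: "c" => MATCH
  Position 2: "c" => MATCH
  Position 3: "c" => MATCH
  Position 4: "b" => no
  Position 5: "a" => no
  Position 6: "c" => MATCH
  Position 7: "b" => no
  Position 8: "a" => no
  Position 9: "c" => MATCH
  Position 10: "a" => no
  Position 11: "c" => MATCH
Total occurrences: 6

6


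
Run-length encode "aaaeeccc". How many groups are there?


Input: aaaeeccc
Scanning for consecutive runs:
  Group 1: 'a' x 3 (positions 0-2)
  Group 2: 'e' x 2 (positions 3-4)
  Group 3: 'c' x 3 (positions 5-7)
Total groups: 3

3


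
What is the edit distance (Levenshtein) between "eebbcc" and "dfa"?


Computing edit distance: "eebbcc" -> "dfa"
DP table:
           d    f    a
      0    1    2    3
  e   1    1    2    3
  e   2    2    2    3
  b   3    3    3    3
  b   4    4    4    4
  c   5    5    5    5
  c   6    6    6    6
Edit distance = dp[6][3] = 6

6


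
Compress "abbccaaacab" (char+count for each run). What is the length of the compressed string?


Input: abbccaaacab
Runs:
  'a' x 1 => "a1"
  'b' x 2 => "b2"
  'c' x 2 => "c2"
  'a' x 3 => "a3"
  'c' x 1 => "c1"
  'a' x 1 => "a1"
  'b' x 1 => "b1"
Compressed: "a1b2c2a3c1a1b1"
Compressed length: 14

14


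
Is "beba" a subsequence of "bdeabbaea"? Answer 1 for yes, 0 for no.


Check if "beba" is a subsequence of "bdeabbaea"
Greedy scan:
  Position 0 ('b'): matches sub[0] = 'b'
  Position 1 ('d'): no match needed
  Position 2 ('e'): matches sub[1] = 'e'
  Position 3 ('a'): no match needed
  Position 4 ('b'): matches sub[2] = 'b'
  Position 5 ('b'): no match needed
  Position 6 ('a'): matches sub[3] = 'a'
  Position 7 ('e'): no match needed
  Position 8 ('a'): no match needed
All 4 characters matched => is a subsequence

1


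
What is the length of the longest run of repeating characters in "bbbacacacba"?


Input: "bbbacacacba"
Scanning for longest run:
  Position 1 ('b'): continues run of 'b', length=2
  Position 2 ('b'): continues run of 'b', length=3
  Position 3 ('a'): new char, reset run to 1
  Position 4 ('c'): new char, reset run to 1
  Position 5 ('a'): new char, reset run to 1
  Position 6 ('c'): new char, reset run to 1
  Position 7 ('a'): new char, reset run to 1
  Position 8 ('c'): new char, reset run to 1
  Position 9 ('b'): new char, reset run to 1
  Position 10 ('a'): new char, reset run to 1
Longest run: 'b' with length 3

3


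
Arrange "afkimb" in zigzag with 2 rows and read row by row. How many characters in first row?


Zigzag "afkimb" into 2 rows:
Placing characters:
  'a' => row 0
  'f' => row 1
  'k' => row 0
  'i' => row 1
  'm' => row 0
  'b' => row 1
Rows:
  Row 0: "akm"
  Row 1: "fib"
First row length: 3

3


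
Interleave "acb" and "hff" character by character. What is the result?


Interleaving "acb" and "hff":
  Position 0: 'a' from first, 'h' from second => "ah"
  Position 1: 'c' from first, 'f' from second => "cf"
  Position 2: 'b' from first, 'f' from second => "bf"
Result: ahcfbf

ahcfbf


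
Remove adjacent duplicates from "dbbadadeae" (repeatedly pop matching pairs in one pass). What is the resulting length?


Input: dbbadadeae
Stack-based adjacent duplicate removal:
  Read 'd': push. Stack: d
  Read 'b': push. Stack: db
  Read 'b': matches stack top 'b' => pop. Stack: d
  Read 'a': push. Stack: da
  Read 'd': push. Stack: dad
  Read 'a': push. Stack: dada
  Read 'd': push. Stack: dadad
  Read 'e': push. Stack: dadade
  Read 'a': push. Stack: dadadea
  Read 'e': push. Stack: dadadeae
Final stack: "dadadeae" (length 8)

8


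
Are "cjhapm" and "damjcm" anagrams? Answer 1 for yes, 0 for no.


Strings: "cjhapm", "damjcm"
Sorted first:  achjmp
Sorted second: acdjmm
Differ at position 2: 'h' vs 'd' => not anagrams

0


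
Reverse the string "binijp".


Input: binijp
Reading characters right to left:
  Position 5: 'p'
  Position 4: 'j'
  Position 3: 'i'
  Position 2: 'n'
  Position 1: 'i'
  Position 0: 'b'
Reversed: pjinib

pjinib


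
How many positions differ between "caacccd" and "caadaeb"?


Comparing "caacccd" and "caadaeb" position by position:
  Position 0: 'c' vs 'c' => same
  Position 1: 'a' vs 'a' => same
  Position 2: 'a' vs 'a' => same
  Position 3: 'c' vs 'd' => DIFFER
  Position 4: 'c' vs 'a' => DIFFER
  Position 5: 'c' vs 'e' => DIFFER
  Position 6: 'd' vs 'b' => DIFFER
Positions that differ: 4

4


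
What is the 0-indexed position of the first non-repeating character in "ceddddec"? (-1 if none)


Input: ceddddec
Character frequencies:
  'c': 2
  'd': 4
  'e': 2
Scanning left to right for freq == 1:
  Position 0 ('c'): freq=2, skip
  Position 1 ('e'): freq=2, skip
  Position 2 ('d'): freq=4, skip
  Position 3 ('d'): freq=4, skip
  Position 4 ('d'): freq=4, skip
  Position 5 ('d'): freq=4, skip
  Position 6 ('e'): freq=2, skip
  Position 7 ('c'): freq=2, skip
  No unique character found => answer = -1

-1


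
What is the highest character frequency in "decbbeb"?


Input: decbbeb
Character counts:
  'b': 3
  'c': 1
  'd': 1
  'e': 2
Maximum frequency: 3

3


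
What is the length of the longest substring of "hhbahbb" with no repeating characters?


Input: "hhbahbb"
Sliding window (track last position of each char):
  Position 0 ('h'): window [0,0] length 1 -- new best
  Position 1 ('h'): repeat (last at 0), move window start to 1
  Position 1 ('h'): window [1,1] length 1
  Position 2 ('b'): window [1,2] length 2 -- new best
  Position 3 ('a'): window [1,3] length 3 -- new best
  Position 4 ('h'): repeat (last at 1), move window start to 2
  Position 4 ('h'): window [2,4] length 3
  Position 5 ('b'): repeat (last at 2), move window start to 3
  Position 5 ('b'): window [3,5] length 3
  Position 6 ('b'): repeat (last at 5), move window start to 6
  Position 6 ('b'): window [6,6] length 1
Longest substring with no repeats: "hba" with length 3

3


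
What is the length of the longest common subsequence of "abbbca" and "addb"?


LCS of "abbbca" and "addb"
DP table:
           a    d    d    b
      0    0    0    0    0
  a   0    1    1    1    1
  b   0    1    1    1    2
  b   0    1    1    1    2
  b   0    1    1    1    2
  c   0    1    1    1    2
  a   0    1    1    1    2
LCS length = dp[6][4] = 2

2


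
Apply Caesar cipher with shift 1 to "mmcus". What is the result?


Caesar cipher: shift "mmcus" by 1
  'm' (pos 12) + 1 = pos 13 = 'n'
  'm' (pos 12) + 1 = pos 13 = 'n'
  'c' (pos 2) + 1 = pos 3 = 'd'
  'u' (pos 20) + 1 = pos 21 = 'v'
  's' (pos 18) + 1 = pos 19 = 't'
Result: nndvt

nndvt


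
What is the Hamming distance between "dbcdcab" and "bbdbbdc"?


Comparing "dbcdcab" and "bbdbbdc" position by position:
  Position 0: 'd' vs 'b' => differ
  Position 1: 'b' vs 'b' => same
  Position 2: 'c' vs 'd' => differ
  Position 3: 'd' vs 'b' => differ
  Position 4: 'c' vs 'b' => differ
  Position 5: 'a' vs 'd' => differ
  Position 6: 'b' vs 'c' => differ
Total differences (Hamming distance): 6

6


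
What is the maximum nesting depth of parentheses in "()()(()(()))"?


Input: "()()(()(()))"
Tracking depth:
  Position 0 '(': depth becomes 1
  Position 1 ')': depth becomes 0
  Position 2 '(': depth becomes 1
  Position 3 ')': depth becomes 0
  Position 4 '(': depth becomes 1
  Position 5 '(': depth becomes 2
  Position 6 ')': depth becomes 1
  Position 7 '(': depth becomes 2
  Position 8 '(': depth becomes 3
  Position 9 ')': depth becomes 2
  Position 10 ')': depth becomes 1
  Position 11 ')': depth becomes 0
Maximum depth reached: 3

3


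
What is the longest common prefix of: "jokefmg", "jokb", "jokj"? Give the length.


Words: jokefmg, jokb, jokj
  Position 0: all 'j' => match
  Position 1: all 'o' => match
  Position 2: all 'k' => match
  Position 3: ('e', 'b', 'j') => mismatch, stop
LCP = "jok" (length 3)

3


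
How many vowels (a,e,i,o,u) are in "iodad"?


Input: iodad
Checking each character:
  'i' at position 0: vowel (running total: 1)
  'o' at position 1: vowel (running total: 2)
  'd' at position 2: consonant
  'a' at position 3: vowel (running total: 3)
  'd' at position 4: consonant
Total vowels: 3

3


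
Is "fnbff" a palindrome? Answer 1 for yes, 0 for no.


Input: fnbff
Reversed: ffbnf
  Compare pos 0 ('f') with pos 4 ('f'): match
  Compare pos 1 ('n') with pos 3 ('f'): MISMATCH
Result: not a palindrome

0


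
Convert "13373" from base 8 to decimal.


Input: "13373" in base 8
Positional expansion:
  Digit '1' (value 1) x 8^4 = 4096
  Digit '3' (value 3) x 8^3 = 1536
  Digit '3' (value 3) x 8^2 = 192
  Digit '7' (value 7) x 8^1 = 56
  Digit '3' (value 3) x 8^0 = 3
Sum = 5883

5883


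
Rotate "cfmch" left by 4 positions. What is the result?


Input: "cfmch", rotate left by 4
First 4 characters: "cfmc"
Remaining characters: "h"
Concatenate remaining + first: "h" + "cfmc" = "hcfmc"

hcfmc


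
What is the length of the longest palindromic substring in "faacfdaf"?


Input: "faacfdaf"
Checking substrings for palindromes:
  [1:3] "aa" (len 2) => palindrome
Longest palindromic substring: "aa" with length 2

2


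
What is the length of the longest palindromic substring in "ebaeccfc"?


Input: "ebaeccfc"
Checking substrings for palindromes:
  [5:8] "cfc" (len 3) => palindrome
  [4:6] "cc" (len 2) => palindrome
Longest palindromic substring: "cfc" with length 3

3


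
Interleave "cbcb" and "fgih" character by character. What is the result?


Interleaving "cbcb" and "fgih":
  Position 0: 'c' from first, 'f' from second => "cf"
  Position 1: 'b' from first, 'g' from second => "bg"
  Position 2: 'c' from first, 'i' from second => "ci"
  Position 3: 'b' from first, 'h' from second => "bh"
Result: cfbgcibh

cfbgcibh


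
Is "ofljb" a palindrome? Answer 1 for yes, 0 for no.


Input: ofljb
Reversed: bjlfo
  Compare pos 0 ('o') with pos 4 ('b'): MISMATCH
  Compare pos 1 ('f') with pos 3 ('j'): MISMATCH
Result: not a palindrome

0


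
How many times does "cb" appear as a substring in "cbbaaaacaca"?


Searching for "cb" in "cbbaaaacaca"
Scanning each position:
  Position 0: "cb" => MATCH
  Position 1: "bb" => no
  Position 2: "ba" => no
  Position 3: "aa" => no
  Position 4: "aa" => no
  Position 5: "aa" => no
  Position 6: "ac" => no
  Position 7: "ca" => no
  Position 8: "ac" => no
  Position 9: "ca" => no
Total occurrences: 1

1


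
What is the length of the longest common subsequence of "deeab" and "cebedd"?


LCS of "deeab" and "cebedd"
DP table:
           c    e    b    e    d    d
      0    0    0    0    0    0    0
  d   0    0    0    0    0    1    1
  e   0    0    1    1    1    1    1
  e   0    0    1    1    2    2    2
  a   0    0    1    1    2    2    2
  b   0    0    1    2    2    2    2
LCS length = dp[5][6] = 2

2


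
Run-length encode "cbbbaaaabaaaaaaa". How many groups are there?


Input: cbbbaaaabaaaaaaa
Scanning for consecutive runs:
  Group 1: 'c' x 1 (positions 0-0)
  Group 2: 'b' x 3 (positions 1-3)
  Group 3: 'a' x 4 (positions 4-7)
  Group 4: 'b' x 1 (positions 8-8)
  Group 5: 'a' x 7 (positions 9-15)
Total groups: 5

5


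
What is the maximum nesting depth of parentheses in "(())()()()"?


Input: "(())()()()"
Tracking depth:
  Position 0 '(': depth becomes 1
  Position 1 '(': depth becomes 2
  Position 2 ')': depth becomes 1
  Position 3 ')': depth becomes 0
  Position 4 '(': depth becomes 1
  Position 5 ')': depth becomes 0
  Position 6 '(': depth becomes 1
  Position 7 ')': depth becomes 0
  Position 8 '(': depth becomes 1
  Position 9 ')': depth becomes 0
Maximum depth reached: 2

2


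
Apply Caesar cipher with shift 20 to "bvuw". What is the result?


Caesar cipher: shift "bvuw" by 20
  'b' (pos 1) + 20 = pos 21 = 'v'
  'v' (pos 21) + 20 = pos 15 = 'p'
  'u' (pos 20) + 20 = pos 14 = 'o'
  'w' (pos 22) + 20 = pos 16 = 'q'
Result: vpoq

vpoq


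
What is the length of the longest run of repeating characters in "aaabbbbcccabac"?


Input: "aaabbbbcccabac"
Scanning for longest run:
  Position 1 ('a'): continues run of 'a', length=2
  Position 2 ('a'): continues run of 'a', length=3
  Position 3 ('b'): new char, reset run to 1
  Position 4 ('b'): continues run of 'b', length=2
  Position 5 ('b'): continues run of 'b', length=3
  Position 6 ('b'): continues run of 'b', length=4
  Position 7 ('c'): new char, reset run to 1
  Position 8 ('c'): continues run of 'c', length=2
  Position 9 ('c'): continues run of 'c', length=3
  Position 10 ('a'): new char, reset run to 1
  Position 11 ('b'): new char, reset run to 1
  Position 12 ('a'): new char, reset run to 1
  Position 13 ('c'): new char, reset run to 1
Longest run: 'b' with length 4

4


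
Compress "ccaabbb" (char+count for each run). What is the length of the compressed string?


Input: ccaabbb
Runs:
  'c' x 2 => "c2"
  'a' x 2 => "a2"
  'b' x 3 => "b3"
Compressed: "c2a2b3"
Compressed length: 6

6


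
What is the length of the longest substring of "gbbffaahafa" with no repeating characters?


Input: "gbbffaahafa"
Sliding window (track last position of each char):
  Position 0 ('g'): window [0,0] length 1 -- new best
  Position 1 ('b'): window [0,1] length 2 -- new best
  Position 2 ('b'): repeat (last at 1), move window start to 2
  Position 2 ('b'): window [2,2] length 1
  Position 3 ('f'): window [2,3] length 2
  Position 4 ('f'): repeat (last at 3), move window start to 4
  Position 4 ('f'): window [4,4] length 1
  Position 5 ('a'): window [4,5] length 2
  Position 6 ('a'): repeat (last at 5), move window start to 6
  Position 6 ('a'): window [6,6] length 1
  Position 7 ('h'): window [6,7] length 2
  Position 8 ('a'): repeat (last at 6), move window start to 7
  Position 8 ('a'): window [7,8] length 2
  Position 9 ('f'): window [7,9] length 3 -- new best
  Position 10 ('a'): repeat (last at 8), move window start to 9
  Position 10 ('a'): window [9,10] length 2
Longest substring with no repeats: "haf" with length 3

3


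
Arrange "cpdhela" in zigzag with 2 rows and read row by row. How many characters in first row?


Zigzag "cpdhela" into 2 rows:
Placing characters:
  'c' => row 0
  'p' => row 1
  'd' => row 0
  'h' => row 1
  'e' => row 0
  'l' => row 1
  'a' => row 0
Rows:
  Row 0: "cdea"
  Row 1: "phl"
First row length: 4

4


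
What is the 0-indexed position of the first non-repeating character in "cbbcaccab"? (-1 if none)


Input: cbbcaccab
Character frequencies:
  'a': 2
  'b': 3
  'c': 4
Scanning left to right for freq == 1:
  Position 0 ('c'): freq=4, skip
  Position 1 ('b'): freq=3, skip
  Position 2 ('b'): freq=3, skip
  Position 3 ('c'): freq=4, skip
  Position 4 ('a'): freq=2, skip
  Position 5 ('c'): freq=4, skip
  Position 6 ('c'): freq=4, skip
  Position 7 ('a'): freq=2, skip
  Position 8 ('b'): freq=3, skip
  No unique character found => answer = -1

-1


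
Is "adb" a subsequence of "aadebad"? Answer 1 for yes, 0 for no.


Check if "adb" is a subsequence of "aadebad"
Greedy scan:
  Position 0 ('a'): matches sub[0] = 'a'
  Position 1 ('a'): no match needed
  Position 2 ('d'): matches sub[1] = 'd'
  Position 3 ('e'): no match needed
  Position 4 ('b'): matches sub[2] = 'b'
  Position 5 ('a'): no match needed
  Position 6 ('d'): no match needed
All 3 characters matched => is a subsequence

1


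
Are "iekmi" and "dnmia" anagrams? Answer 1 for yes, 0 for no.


Strings: "iekmi", "dnmia"
Sorted first:  eiikm
Sorted second: adimn
Differ at position 0: 'e' vs 'a' => not anagrams

0


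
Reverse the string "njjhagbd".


Input: njjhagbd
Reading characters right to left:
  Position 7: 'd'
  Position 6: 'b'
  Position 5: 'g'
  Position 4: 'a'
  Position 3: 'h'
  Position 2: 'j'
  Position 1: 'j'
  Position 0: 'n'
Reversed: dbgahjjn

dbgahjjn


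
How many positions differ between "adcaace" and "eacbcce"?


Comparing "adcaace" and "eacbcce" position by position:
  Position 0: 'a' vs 'e' => DIFFER
  Position 1: 'd' vs 'a' => DIFFER
  Position 2: 'c' vs 'c' => same
  Position 3: 'a' vs 'b' => DIFFER
  Position 4: 'a' vs 'c' => DIFFER
  Position 5: 'c' vs 'c' => same
  Position 6: 'e' vs 'e' => same
Positions that differ: 4

4


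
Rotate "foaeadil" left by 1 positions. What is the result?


Input: "foaeadil", rotate left by 1
First 1 characters: "f"
Remaining characters: "oaeadil"
Concatenate remaining + first: "oaeadil" + "f" = "oaeadilf"

oaeadilf


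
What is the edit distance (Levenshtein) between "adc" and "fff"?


Computing edit distance: "adc" -> "fff"
DP table:
           f    f    f
      0    1    2    3
  a   1    1    2    3
  d   2    2    2    3
  c   3    3    3    3
Edit distance = dp[3][3] = 3

3


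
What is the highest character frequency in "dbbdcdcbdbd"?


Input: dbbdcdcbdbd
Character counts:
  'b': 4
  'c': 2
  'd': 5
Maximum frequency: 5

5


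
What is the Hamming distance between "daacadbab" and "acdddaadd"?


Comparing "daacadbab" and "acdddaadd" position by position:
  Position 0: 'd' vs 'a' => differ
  Position 1: 'a' vs 'c' => differ
  Position 2: 'a' vs 'd' => differ
  Position 3: 'c' vs 'd' => differ
  Position 4: 'a' vs 'd' => differ
  Position 5: 'd' vs 'a' => differ
  Position 6: 'b' vs 'a' => differ
  Position 7: 'a' vs 'd' => differ
  Position 8: 'b' vs 'd' => differ
Total differences (Hamming distance): 9

9


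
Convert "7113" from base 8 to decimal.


Input: "7113" in base 8
Positional expansion:
  Digit '7' (value 7) x 8^3 = 3584
  Digit '1' (value 1) x 8^2 = 64
  Digit '1' (value 1) x 8^1 = 8
  Digit '3' (value 3) x 8^0 = 3
Sum = 3659

3659


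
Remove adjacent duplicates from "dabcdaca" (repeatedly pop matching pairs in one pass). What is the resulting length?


Input: dabcdaca
Stack-based adjacent duplicate removal:
  Read 'd': push. Stack: d
  Read 'a': push. Stack: da
  Read 'b': push. Stack: dab
  Read 'c': push. Stack: dabc
  Read 'd': push. Stack: dabcd
  Read 'a': push. Stack: dabcda
  Read 'c': push. Stack: dabcdac
  Read 'a': push. Stack: dabcdaca
Final stack: "dabcdaca" (length 8)

8


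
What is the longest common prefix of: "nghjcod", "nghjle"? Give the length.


Words: nghjcod, nghjle
  Position 0: all 'n' => match
  Position 1: all 'g' => match
  Position 2: all 'h' => match
  Position 3: all 'j' => match
  Position 4: ('c', 'l') => mismatch, stop
LCP = "nghj" (length 4)

4


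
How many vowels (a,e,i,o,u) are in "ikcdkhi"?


Input: ikcdkhi
Checking each character:
  'i' at position 0: vowel (running total: 1)
  'k' at position 1: consonant
  'c' at position 2: consonant
  'd' at position 3: consonant
  'k' at position 4: consonant
  'h' at position 5: consonant
  'i' at position 6: vowel (running total: 2)
Total vowels: 2

2


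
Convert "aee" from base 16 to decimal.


Input: "aee" in base 16
Positional expansion:
  Digit 'a' (value 10) x 16^2 = 2560
  Digit 'e' (value 14) x 16^1 = 224
  Digit 'e' (value 14) x 16^0 = 14
Sum = 2798

2798


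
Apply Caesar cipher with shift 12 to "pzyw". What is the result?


Caesar cipher: shift "pzyw" by 12
  'p' (pos 15) + 12 = pos 1 = 'b'
  'z' (pos 25) + 12 = pos 11 = 'l'
  'y' (pos 24) + 12 = pos 10 = 'k'
  'w' (pos 22) + 12 = pos 8 = 'i'
Result: blki

blki


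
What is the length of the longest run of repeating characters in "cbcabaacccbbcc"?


Input: "cbcabaacccbbcc"
Scanning for longest run:
  Position 1 ('b'): new char, reset run to 1
  Position 2 ('c'): new char, reset run to 1
  Position 3 ('a'): new char, reset run to 1
  Position 4 ('b'): new char, reset run to 1
  Position 5 ('a'): new char, reset run to 1
  Position 6 ('a'): continues run of 'a', length=2
  Position 7 ('c'): new char, reset run to 1
  Position 8 ('c'): continues run of 'c', length=2
  Position 9 ('c'): continues run of 'c', length=3
  Position 10 ('b'): new char, reset run to 1
  Position 11 ('b'): continues run of 'b', length=2
  Position 12 ('c'): new char, reset run to 1
  Position 13 ('c'): continues run of 'c', length=2
Longest run: 'c' with length 3

3


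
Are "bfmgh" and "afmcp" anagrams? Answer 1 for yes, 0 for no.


Strings: "bfmgh", "afmcp"
Sorted first:  bfghm
Sorted second: acfmp
Differ at position 0: 'b' vs 'a' => not anagrams

0


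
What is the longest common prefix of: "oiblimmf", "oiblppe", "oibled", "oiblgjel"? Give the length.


Words: oiblimmf, oiblppe, oibled, oiblgjel
  Position 0: all 'o' => match
  Position 1: all 'i' => match
  Position 2: all 'b' => match
  Position 3: all 'l' => match
  Position 4: ('i', 'p', 'e', 'g') => mismatch, stop
LCP = "oibl" (length 4)

4


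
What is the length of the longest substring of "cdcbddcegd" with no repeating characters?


Input: "cdcbddcegd"
Sliding window (track last position of each char):
  Position 0 ('c'): window [0,0] length 1 -- new best
  Position 1 ('d'): window [0,1] length 2 -- new best
  Position 2 ('c'): repeat (last at 0), move window start to 1
  Position 2 ('c'): window [1,2] length 2
  Position 3 ('b'): window [1,3] length 3 -- new best
  Position 4 ('d'): repeat (last at 1), move window start to 2
  Position 4 ('d'): window [2,4] length 3
  Position 5 ('d'): repeat (last at 4), move window start to 5
  Position 5 ('d'): window [5,5] length 1
  Position 6 ('c'): window [5,6] length 2
  Position 7 ('e'): window [5,7] length 3
  Position 8 ('g'): window [5,8] length 4 -- new best
  Position 9 ('d'): repeat (last at 5), move window start to 6
  Position 9 ('d'): window [6,9] length 4
Longest substring with no repeats: "dceg" with length 4

4


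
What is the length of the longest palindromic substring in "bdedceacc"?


Input: "bdedceacc"
Checking substrings for palindromes:
  [1:4] "ded" (len 3) => palindrome
  [7:9] "cc" (len 2) => palindrome
Longest palindromic substring: "ded" with length 3

3


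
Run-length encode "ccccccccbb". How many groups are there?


Input: ccccccccbb
Scanning for consecutive runs:
  Group 1: 'c' x 8 (positions 0-7)
  Group 2: 'b' x 2 (positions 8-9)
Total groups: 2

2


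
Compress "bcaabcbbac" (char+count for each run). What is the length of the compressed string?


Input: bcaabcbbac
Runs:
  'b' x 1 => "b1"
  'c' x 1 => "c1"
  'a' x 2 => "a2"
  'b' x 1 => "b1"
  'c' x 1 => "c1"
  'b' x 2 => "b2"
  'a' x 1 => "a1"
  'c' x 1 => "c1"
Compressed: "b1c1a2b1c1b2a1c1"
Compressed length: 16

16


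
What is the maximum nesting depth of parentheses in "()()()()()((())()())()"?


Input: "()()()()()((())()())()"
Tracking depth:
  Position 0 '(': depth becomes 1
  Position 1 ')': depth becomes 0
  Position 2 '(': depth becomes 1
  Position 3 ')': depth becomes 0
  Position 4 '(': depth becomes 1
  Position 5 ')': depth becomes 0
  Position 6 '(': depth becomes 1
  Position 7 ')': depth becomes 0
  Position 8 '(': depth becomes 1
  Position 9 ')': depth becomes 0
  Position 10 '(': depth becomes 1
  Position 11 '(': depth becomes 2
  Position 12 '(': depth becomes 3
  Position 13 ')': depth becomes 2
  Position 14 ')': depth becomes 1
  Position 15 '(': depth becomes 2
  Position 16 ')': depth becomes 1
  Position 17 '(': depth becomes 2
  Position 18 ')': depth becomes 1
  Position 19 ')': depth becomes 0
  Position 20 '(': depth becomes 1
  Position 21 ')': depth becomes 0
Maximum depth reached: 3

3


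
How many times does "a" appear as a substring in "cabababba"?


Searching for "a" in "cabababba"
Scanning each position:
  Position 0: "c" => no
  Position 1: "a" => MATCH
  Position 2: "b" => no
  Position 3: "a" => MATCH
  Position 4: "b" => no
  Position 5: "a" => MATCH
  Position 6: "b" => no
  Position 7: "b" => no
  Position 8: "a" => MATCH
Total occurrences: 4

4
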